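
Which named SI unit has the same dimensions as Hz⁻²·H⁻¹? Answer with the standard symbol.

F

Hz = s⁻¹.
So Hz⁻² = s².
H = kg·m²·s⁻²·A⁻².
So H⁻¹ = kg⁻¹·m⁻²·s²·A².
Combining: Hz⁻²·H⁻¹ = s² · (kg⁻¹·m⁻²·s²·A²) = kg⁻¹·m⁻²·s⁴·A².
kg⁻¹·m⁻²·s⁴·A² is the base-SI form of the farad.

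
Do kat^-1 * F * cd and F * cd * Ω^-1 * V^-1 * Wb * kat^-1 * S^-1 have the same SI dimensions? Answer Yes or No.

No

Left side:
  kat = mol/s = s⁻¹·mol (catalytic activity).
  So kat⁻¹ = s·mol⁻¹.
  F = C/V (capacitance = charge per voltage),
      = A·s/(kg·m²·s⁻³·A⁻¹) (substituting C and V),
      = kg⁻¹·m⁻²·s⁴·A².
  Combining: kat⁻¹·F·cd = (s·mol⁻¹) · (kg⁻¹·m⁻²·s⁴·A²) · cd = kg⁻¹·m⁻²·s⁵·A²·mol⁻¹·cd.
Right side:
  F = C/V (capacitance = charge per voltage),
      = A·s/(kg·m²·s⁻³·A⁻¹) (substituting C and V),
      = kg⁻¹·m⁻²·s⁴·A².
  Ω = V/A (resistance = voltage per current),
      = kg·m²·s⁻³·A⁻².
  So Ω⁻¹ = kg⁻¹·m⁻²·s³·A².
  V = W/A (potential = power per current),
      = kg·m²·s⁻³·A⁻¹.
  So V⁻¹ = kg⁻¹·m⁻²·s³·A.
  Wb = V·s (flux: a volt is a weber per second),
      = kg·m²·s⁻²·A⁻¹.
  kat = mol/s = s⁻¹·mol (catalytic activity).
  So kat⁻¹ = s·mol⁻¹.
  S = 1/Ω (conductance is reciprocal resistance),
      = kg⁻¹·m⁻²·s³·A².
  So S⁻¹ = kg·m²·s⁻³·A⁻².
  Combining: F·cd·Ω⁻¹·V⁻¹·Wb·kat⁻¹·S⁻¹ = (kg⁻¹·m⁻²·s⁴·A²) · cd · (kg⁻¹·m⁻²·s³·A²) · (kg⁻¹·m⁻²·s³·A) · (kg·m²·s⁻²·A⁻¹) · (s·mol⁻¹) · (kg·m²·s⁻³·A⁻²) = kg⁻¹·m⁻²·s⁶·A²·mol⁻¹·cd.
Left is kg⁻¹·m⁻²·s⁵·A²·mol⁻¹·cd; right is kg⁻¹·m⁻²·s⁶·A²·mol⁻¹·cd — different.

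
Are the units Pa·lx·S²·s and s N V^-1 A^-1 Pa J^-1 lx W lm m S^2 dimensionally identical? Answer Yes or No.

No

Left side:
  Pa = N/m² (pressure = force per area),
      = kg·m⁻¹·s⁻².
  lx = lm/m² (illuminance = luminous flux per area),
      = m⁻²·cd.
  S = 1/Ω (conductance is reciprocal resistance),
      = kg⁻¹·m⁻²·s³·A².
  So S² = kg⁻²·m⁻⁴·s⁶·A⁴.
  Combining: Pa·lx·S²·s = (kg·m⁻¹·s⁻²) · (m⁻²·cd) · (kg⁻²·m⁻⁴·s⁶·A⁴) · s = kg⁻¹·m⁻⁷·s⁵·A⁴·cd.
Right side:
  N = kg·m·s⁻².
  V = kg·m²·s⁻³·A⁻¹.
  So V⁻¹ = kg⁻¹·m⁻²·s³·A.
  Pa = kg·m⁻¹·s⁻².
  J = kg·m²·s⁻².
  So J⁻¹ = kg⁻¹·m⁻²·s².
  lx = m⁻²·cd.
  W = kg·m²·s⁻³.
  lm = cd.
  S = kg⁻¹·m⁻²·s³·A².
  So S² = kg⁻²·m⁻⁴·s⁶·A⁴.
  Combining: s·N·V⁻¹·A⁻¹·Pa·J⁻¹·lx·W·lm·m·S² = s · (kg·m·s⁻²) · (kg⁻¹·m⁻²·s³·A) · A⁻¹ · (kg·m⁻¹·s⁻²) · (kg⁻¹·m⁻²·s²) · (m⁻²·cd) · (kg·m²·s⁻³) · cd · m · (kg⁻²·m⁻⁴·s⁶·A⁴) = kg⁻¹·m⁻⁷·s⁵·A⁴·cd².
Left is kg⁻¹·m⁻⁷·s⁵·A⁴·cd; right is kg⁻¹·m⁻⁷·s⁵·A⁴·cd² — different.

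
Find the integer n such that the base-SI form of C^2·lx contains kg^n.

0

C = A·s = s·A (charge = current × time).
So C² = s²·A².
lx = lm/m² (illuminance = luminous flux per area),
    = m⁻²·cd.
Combining: C²·lx = (s²·A²) · (m⁻²·cd) = m⁻²·s²·A²·cd.
The exponent of kg is 0.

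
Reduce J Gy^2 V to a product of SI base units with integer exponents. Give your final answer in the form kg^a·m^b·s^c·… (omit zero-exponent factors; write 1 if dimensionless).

J = N·m (work = force × distance),
    = kg·m²·s⁻².
Gy = J/kg (absorbed dose = energy per mass),
    = m²·s⁻².
So Gy² = m⁴·s⁻⁴.
V = W/A (potential = power per current),
    = kg·m²·s⁻³·A⁻¹.
Combining: J·Gy²·V = (kg·m²·s⁻²) · (m⁴·s⁻⁴) · (kg·m²·s⁻³·A⁻¹) = kg²·m⁸·s⁻⁹·A⁻¹.

kg²·m⁸·s⁻⁹·A⁻¹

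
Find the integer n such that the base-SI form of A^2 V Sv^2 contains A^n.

1

V = W/A (potential = power per current),
    = kg·m²·s⁻³·A⁻¹.
Sv = J/kg (equivalent dose = energy per mass),
    = m²·s⁻².
So Sv² = m⁴·s⁻⁴.
Combining: A²·V·Sv² = A² · (kg·m²·s⁻³·A⁻¹) · (m⁴·s⁻⁴) = kg·m⁶·s⁻⁷·A.
The exponent of A is 1.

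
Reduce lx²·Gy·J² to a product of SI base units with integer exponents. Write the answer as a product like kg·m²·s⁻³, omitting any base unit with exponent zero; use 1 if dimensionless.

kg²·m²·s⁻⁶·cd²

lx = lm/m² (illuminance = luminous flux per area),
    = m⁻²·cd.
So lx² = m⁻⁴·cd².
Gy = J/kg (absorbed dose = energy per mass),
    = m²·s⁻².
J = N·m (work = force × distance),
    = kg·m²·s⁻².
So J² = kg²·m⁴·s⁻⁴.
Combining: lx²·Gy·J² = (m⁻⁴·cd²) · (m²·s⁻²) · (kg²·m⁴·s⁻⁴) = kg²·m²·s⁻⁶·cd².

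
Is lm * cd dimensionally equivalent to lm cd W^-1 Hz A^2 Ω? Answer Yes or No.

Left side:
  lm = cd.
  Combining: lm·cd = cd · cd = cd².
Right side:
  lm = cd·sr = cd (luminous flux; sr is dimensionless).
  W = J/s (power = energy per time),
      = kg·m²·s⁻³.
  So W⁻¹ = kg⁻¹·m⁻²·s³.
  Hz = 1/s = s⁻¹ (frequency is cycles per second).
  Ω = V/A (resistance = voltage per current),
      = kg·m²·s⁻³·A⁻².
  Combining: lm·cd·W⁻¹·Hz·A²·Ω = cd · cd · (kg⁻¹·m⁻²·s³) · s⁻¹ · A² · (kg·m²·s⁻³·A⁻²) = s⁻¹·cd².
Left is cd²; right is s⁻¹·cd² — different.

No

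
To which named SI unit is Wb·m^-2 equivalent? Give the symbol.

Wb = V·s (flux: a volt is a weber per second),
    = kg·m²·s⁻²·A⁻¹.
Combining: Wb·m⁻² = (kg·m²·s⁻²·A⁻¹) · m⁻² = kg·s⁻²·A⁻¹.
kg·s⁻²·A⁻¹ is the base-SI form of the tesla.

T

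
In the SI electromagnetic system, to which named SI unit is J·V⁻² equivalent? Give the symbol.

F

J = N·m (work = force × distance),
    = kg·m²·s⁻².
V = W/A (potential = power per current),
    = kg·m²·s⁻³·A⁻¹.
So V⁻² = kg⁻²·m⁻⁴·s⁶·A².
Combining: J·V⁻² = (kg·m²·s⁻²) · (kg⁻²·m⁻⁴·s⁶·A²) = kg⁻¹·m⁻²·s⁴·A².
kg⁻¹·m⁻²·s⁴·A² is the base-SI form of the farad.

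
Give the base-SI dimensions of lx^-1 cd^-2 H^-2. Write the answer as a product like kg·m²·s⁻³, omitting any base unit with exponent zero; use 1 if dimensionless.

kg⁻²·m⁻²·s⁴·A⁴·cd⁻³

lx = lm/m² (illuminance = luminous flux per area),
    = m⁻²·cd.
So lx⁻¹ = m²·cd⁻¹.
H = Wb/A (inductance = flux per current),
    = kg·m²·s⁻²·A⁻².
So H⁻² = kg⁻²·m⁻⁴·s⁴·A⁴.
Combining: lx⁻¹·cd⁻²·H⁻² = (m²·cd⁻¹) · cd⁻² · (kg⁻²·m⁻⁴·s⁴·A⁴) = kg⁻²·m⁻²·s⁴·A⁴·cd⁻³.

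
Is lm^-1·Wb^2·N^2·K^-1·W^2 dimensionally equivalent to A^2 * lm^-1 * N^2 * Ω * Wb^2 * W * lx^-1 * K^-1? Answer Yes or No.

No

Left side:
  lm = cd·sr = cd (luminous flux; sr is dimensionless).
  So lm⁻¹ = cd⁻¹.
  Wb = V·s (flux: a volt is a weber per second),
      = kg·m²·s⁻²·A⁻¹.
  So Wb² = kg²·m⁴·s⁻⁴·A⁻².
  N = kg·m/s² = kg·m·s⁻² (force = mass × acceleration).
  So N² = kg²·m²·s⁻⁴.
  W = J/s (power = energy per time),
      = kg·m²·s⁻³.
  So W² = kg²·m⁴·s⁻⁶.
  Combining: lm⁻¹·Wb²·N²·K⁻¹·W² = cd⁻¹ · (kg²·m⁴·s⁻⁴·A⁻²) · (kg²·m²·s⁻⁴) · K⁻¹ · (kg²·m⁴·s⁻⁶) = kg⁶·m¹⁰·s⁻¹⁴·A⁻²·K⁻¹·cd⁻¹.
Right side:
  lm = cd.
  So lm⁻¹ = cd⁻¹.
  N = kg·m·s⁻².
  So N² = kg²·m²·s⁻⁴.
  Ω = kg·m²·s⁻³·A⁻².
  Wb = kg·m²·s⁻²·A⁻¹.
  So Wb² = kg²·m⁴·s⁻⁴·A⁻².
  W = kg·m²·s⁻³.
  lx = m⁻²·cd.
  So lx⁻¹ = m²·cd⁻¹.
  Combining: A²·lm⁻¹·N²·Ω·Wb²·W·lx⁻¹·K⁻¹ = A² · cd⁻¹ · (kg²·m²·s⁻⁴) · (kg·m²·s⁻³·A⁻²) · (kg²·m⁴·s⁻⁴·A⁻²) · (kg·m²·s⁻³) · (m²·cd⁻¹) · K⁻¹ = kg⁶·m¹²·s⁻¹⁴·A⁻²·K⁻¹·cd⁻².
Left is kg⁶·m¹⁰·s⁻¹⁴·A⁻²·K⁻¹·cd⁻¹; right is kg⁶·m¹²·s⁻¹⁴·A⁻²·K⁻¹·cd⁻² — different.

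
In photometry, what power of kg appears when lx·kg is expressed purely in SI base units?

1

lx = lm/m² (illuminance = luminous flux per area),
    = m⁻²·cd.
Combining: lx·kg = (m⁻²·cd) · kg = kg·m⁻²·cd.
The exponent of kg is 1.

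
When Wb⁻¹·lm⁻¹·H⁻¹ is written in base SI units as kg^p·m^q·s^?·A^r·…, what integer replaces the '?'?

Wb = V·s (flux: a volt is a weber per second),
    = kg·m²·s⁻²·A⁻¹.
So Wb⁻¹ = kg⁻¹·m⁻²·s²·A.
lm = cd·sr = cd (luminous flux; sr is dimensionless).
So lm⁻¹ = cd⁻¹.
H = Wb/A (inductance = flux per current),
    = kg·m²·s⁻²·A⁻².
So H⁻¹ = kg⁻¹·m⁻²·s²·A².
Combining: Wb⁻¹·lm⁻¹·H⁻¹ = (kg⁻¹·m⁻²·s²·A) · cd⁻¹ · (kg⁻¹·m⁻²·s²·A²) = kg⁻²·m⁻⁴·s⁴·A³·cd⁻¹.
The exponent of s is 4.

4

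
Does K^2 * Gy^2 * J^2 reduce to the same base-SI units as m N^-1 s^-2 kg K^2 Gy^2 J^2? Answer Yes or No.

Yes

Left side:
  Gy = m²·s⁻².
  So Gy² = m⁴·s⁻⁴.
  J = kg·m²·s⁻².
  So J² = kg²·m⁴·s⁻⁴.
  Combining: K²·Gy²·J² = K² · (m⁴·s⁻⁴) · (kg²·m⁴·s⁻⁴) = kg²·m⁸·s⁻⁸·K².
Right side:
  N = kg·m·s⁻².
  So N⁻¹ = kg⁻¹·m⁻¹·s².
  Gy = m²·s⁻².
  So Gy² = m⁴·s⁻⁴.
  J = kg·m²·s⁻².
  So J² = kg²·m⁴·s⁻⁴.
  Combining: m·N⁻¹·s⁻²·kg·K²·Gy²·J² = m · (kg⁻¹·m⁻¹·s²) · s⁻² · kg · K² · (m⁴·s⁻⁴) · (kg²·m⁴·s⁻⁴) = kg²·m⁸·s⁻⁸·K².
Both reduce to kg²·m⁸·s⁻⁸·K².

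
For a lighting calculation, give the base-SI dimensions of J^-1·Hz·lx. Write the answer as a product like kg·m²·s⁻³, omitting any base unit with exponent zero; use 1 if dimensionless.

J = kg·m²·s⁻².
So J⁻¹ = kg⁻¹·m⁻²·s².
Hz = s⁻¹.
lx = m⁻²·cd.
Combining: J⁻¹·Hz·lx = (kg⁻¹·m⁻²·s²) · s⁻¹ · (m⁻²·cd) = kg⁻¹·m⁻⁴·s·cd.

kg⁻¹·m⁻⁴·s·cd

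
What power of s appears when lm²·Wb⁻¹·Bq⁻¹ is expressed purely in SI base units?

lm = cd·sr = cd (luminous flux; sr is dimensionless).
So lm² = cd².
Wb = V·s (flux: a volt is a weber per second),
    = kg·m²·s⁻²·A⁻¹.
So Wb⁻¹ = kg⁻¹·m⁻²·s²·A.
Bq = 1/s = s⁻¹ (activity is decays per second).
So Bq⁻¹ = s.
Combining: lm²·Wb⁻¹·Bq⁻¹ = cd² · (kg⁻¹·m⁻²·s²·A) · s = kg⁻¹·m⁻²·s³·A·cd².
The exponent of s is 3.

3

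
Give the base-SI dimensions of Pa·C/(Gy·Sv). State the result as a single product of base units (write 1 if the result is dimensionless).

kg·m⁻⁵·s³·A

Gy = J/kg (absorbed dose = energy per mass),
    = m²·s⁻².
So Gy⁻¹ = m⁻²·s².
Pa = N/m² (pressure = force per area),
    = kg·m⁻¹·s⁻².
Sv = J/kg (equivalent dose = energy per mass),
    = m²·s⁻².
So Sv⁻¹ = m⁻²·s².
C = A·s = s·A (charge = current × time).
Combining: Gy⁻¹·Pa·Sv⁻¹·C = (m⁻²·s²) · (kg·m⁻¹·s⁻²) · (m⁻²·s²) · (s·A) = kg·m⁻⁵·s³·A.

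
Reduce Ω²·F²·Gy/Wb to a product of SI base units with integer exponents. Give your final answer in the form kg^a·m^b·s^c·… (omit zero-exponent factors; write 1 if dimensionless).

kg⁻¹·s²·A

Ω = kg·m²·s⁻³·A⁻².
So Ω² = kg²·m⁴·s⁻⁶·A⁻⁴.
F = kg⁻¹·m⁻²·s⁴·A².
So F² = kg⁻²·m⁻⁴·s⁸·A⁴.
Gy = m²·s⁻².
Wb = kg·m²·s⁻²·A⁻¹.
So Wb⁻¹ = kg⁻¹·m⁻²·s²·A.
Combining: Ω²·F²·Gy·Wb⁻¹ = (kg²·m⁴·s⁻⁶·A⁻⁴) · (kg⁻²·m⁻⁴·s⁸·A⁴) · (m²·s⁻²) · (kg⁻¹·m⁻²·s²·A) = kg⁻¹·s²·A.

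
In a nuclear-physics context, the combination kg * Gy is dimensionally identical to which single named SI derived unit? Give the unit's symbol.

J

Gy = J/kg (absorbed dose = energy per mass),
    = m²·s⁻².
Combining: kg·Gy = kg · (m²·s⁻²) = kg·m²·s⁻².
kg·m²·s⁻² is the base-SI form of the joule.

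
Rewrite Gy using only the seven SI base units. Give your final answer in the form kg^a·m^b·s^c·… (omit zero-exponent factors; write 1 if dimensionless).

m²·s⁻²

Gy = J/kg (absorbed dose = energy per mass),
    = m²·s⁻².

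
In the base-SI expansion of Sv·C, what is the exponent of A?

1

Sv = J/kg (equivalent dose = energy per mass),
    = m²·s⁻².
C = A·s = s·A (charge = current × time).
Combining: Sv·C = (m²·s⁻²) · (s·A) = m²·s⁻¹·A.
The exponent of A is 1.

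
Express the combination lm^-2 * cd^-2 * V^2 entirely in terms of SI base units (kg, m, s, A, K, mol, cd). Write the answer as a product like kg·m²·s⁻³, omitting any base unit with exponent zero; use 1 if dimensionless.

lm = cd.
So lm⁻² = cd⁻².
V = kg·m²·s⁻³·A⁻¹.
So V² = kg²·m⁴·s⁻⁶·A⁻².
Combining: lm⁻²·cd⁻²·V² = cd⁻² · cd⁻² · (kg²·m⁴·s⁻⁶·A⁻²) = kg²·m⁴·s⁻⁶·A⁻²·cd⁻⁴.

kg²·m⁴·s⁻⁶·A⁻²·cd⁻⁴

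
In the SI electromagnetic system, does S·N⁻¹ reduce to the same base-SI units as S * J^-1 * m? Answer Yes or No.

Left side:
  S = 1/Ω (conductance is reciprocal resistance),
      = kg⁻¹·m⁻²·s³·A².
  N = kg·m/s² = kg·m·s⁻² (force = mass × acceleration).
  So N⁻¹ = kg⁻¹·m⁻¹·s².
  Combining: S·N⁻¹ = (kg⁻¹·m⁻²·s³·A²) · (kg⁻¹·m⁻¹·s²) = kg⁻²·m⁻³·s⁵·A².
Right side:
  S = 1/Ω (conductance is reciprocal resistance),
      = kg⁻¹·m⁻²·s³·A².
  J = N·m (work = force × distance),
      = kg·m²·s⁻².
  So J⁻¹ = kg⁻¹·m⁻²·s².
  Combining: S·J⁻¹·m = (kg⁻¹·m⁻²·s³·A²) · (kg⁻¹·m⁻²·s²) · m = kg⁻²·m⁻³·s⁵·A².
Both reduce to kg⁻²·m⁻³·s⁵·A².

Yes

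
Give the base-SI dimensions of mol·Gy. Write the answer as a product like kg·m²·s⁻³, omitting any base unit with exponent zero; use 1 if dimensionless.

m²·s⁻²·mol

Gy = m²·s⁻².
Combining: mol·Gy = mol · (m²·s⁻²) = m²·s⁻²·mol.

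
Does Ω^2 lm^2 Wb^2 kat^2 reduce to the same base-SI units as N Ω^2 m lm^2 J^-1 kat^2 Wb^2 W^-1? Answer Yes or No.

Left side:
  Ω = kg·m²·s⁻³·A⁻².
  So Ω² = kg²·m⁴·s⁻⁶·A⁻⁴.
  lm = cd.
  So lm² = cd².
  Wb = kg·m²·s⁻²·A⁻¹.
  So Wb² = kg²·m⁴·s⁻⁴·A⁻².
  kat = s⁻¹·mol.
  So kat² = s⁻²·mol².
  Combining: Ω²·lm²·Wb²·kat² = (kg²·m⁴·s⁻⁶·A⁻⁴) · cd² · (kg²·m⁴·s⁻⁴·A⁻²) · (s⁻²·mol²) = kg⁴·m⁸·s⁻¹²·A⁻⁶·mol²·cd².
Right side:
  N = kg·m/s² = kg·m·s⁻² (force = mass × acceleration).
  Ω = V/A (resistance = voltage per current),
      = kg·m²·s⁻³·A⁻².
  So Ω² = kg²·m⁴·s⁻⁶·A⁻⁴.
  lm = cd·sr = cd (luminous flux; sr is dimensionless).
  So lm² = cd².
  J = N·m (work = force × distance),
      = kg·m²·s⁻².
  So J⁻¹ = kg⁻¹·m⁻²·s².
  kat = mol/s = s⁻¹·mol (catalytic activity).
  So kat² = s⁻²·mol².
  Wb = V·s (flux: a volt is a weber per second),
      = kg·m²·s⁻²·A⁻¹.
  So Wb² = kg²·m⁴·s⁻⁴·A⁻².
  W = J/s (power = energy per time),
      = kg·m²·s⁻³.
  So W⁻¹ = kg⁻¹·m⁻²·s³.
  Combining: N·Ω²·m·lm²·J⁻¹·kat²·Wb²·W⁻¹ = (kg·m·s⁻²) · (kg²·m⁴·s⁻⁶·A⁻⁴) · m · cd² · (kg⁻¹·m⁻²·s²) · (s⁻²·mol²) · (kg²·m⁴·s⁻⁴·A⁻²) · (kg⁻¹·m⁻²·s³) = kg³·m⁶·s⁻⁹·A⁻⁶·mol²·cd².
Left is kg⁴·m⁸·s⁻¹²·A⁻⁶·mol²·cd²; right is kg³·m⁶·s⁻⁹·A⁻⁶·mol²·cd² — different.

No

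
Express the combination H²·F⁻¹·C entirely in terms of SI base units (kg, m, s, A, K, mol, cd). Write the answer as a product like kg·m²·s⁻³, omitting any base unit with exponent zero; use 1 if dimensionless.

kg³·m⁶·s⁻⁷·A⁻⁵

H = kg·m²·s⁻²·A⁻².
So H² = kg²·m⁴·s⁻⁴·A⁻⁴.
F = kg⁻¹·m⁻²·s⁴·A².
So F⁻¹ = kg·m²·s⁻⁴·A⁻².
C = s·A.
Combining: H²·F⁻¹·C = (kg²·m⁴·s⁻⁴·A⁻⁴) · (kg·m²·s⁻⁴·A⁻²) · (s·A) = kg³·m⁶·s⁻⁷·A⁻⁵.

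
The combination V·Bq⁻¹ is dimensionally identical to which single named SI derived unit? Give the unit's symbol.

Wb

V = kg·m²·s⁻³·A⁻¹.
Bq = s⁻¹.
So Bq⁻¹ = s.
Combining: V·Bq⁻¹ = (kg·m²·s⁻³·A⁻¹) · s = kg·m²·s⁻²·A⁻¹.
kg·m²·s⁻²·A⁻¹ is the base-SI form of the weber.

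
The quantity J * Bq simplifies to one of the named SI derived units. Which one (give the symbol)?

W

J = N·m (work = force × distance),
    = kg·m²·s⁻².
Bq = 1/s = s⁻¹ (activity is decays per second).
Combining: J·Bq = (kg·m²·s⁻²) · s⁻¹ = kg·m²·s⁻³.
kg·m²·s⁻³ is the base-SI form of the watt.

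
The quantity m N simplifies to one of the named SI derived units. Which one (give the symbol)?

J

N = kg·m/s² = kg·m·s⁻² (force = mass × acceleration).
Combining: m·N = m · (kg·m·s⁻²) = kg·m²·s⁻².
kg·m²·s⁻² is the base-SI form of the joule.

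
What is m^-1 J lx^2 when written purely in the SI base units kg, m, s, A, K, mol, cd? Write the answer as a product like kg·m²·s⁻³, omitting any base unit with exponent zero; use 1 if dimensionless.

kg·m⁻³·s⁻²·cd²

J = N·m (work = force × distance),
    = kg·m²·s⁻².
lx = lm/m² (illuminance = luminous flux per area),
    = m⁻²·cd.
So lx² = m⁻⁴·cd².
Combining: m⁻¹·J·lx² = m⁻¹ · (kg·m²·s⁻²) · (m⁻⁴·cd²) = kg·m⁻³·s⁻²·cd².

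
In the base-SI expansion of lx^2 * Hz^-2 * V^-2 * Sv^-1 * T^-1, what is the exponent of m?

-10

lx = m⁻²·cd.
So lx² = m⁻⁴·cd².
Hz = s⁻¹.
So Hz⁻² = s².
V = kg·m²·s⁻³·A⁻¹.
So V⁻² = kg⁻²·m⁻⁴·s⁶·A².
Sv = m²·s⁻².
So Sv⁻¹ = m⁻²·s².
T = kg·s⁻²·A⁻¹.
So T⁻¹ = kg⁻¹·s²·A.
Combining: lx²·Hz⁻²·V⁻²·Sv⁻¹·T⁻¹ = (m⁻⁴·cd²) · s² · (kg⁻²·m⁻⁴·s⁶·A²) · (m⁻²·s²) · (kg⁻¹·s²·A) = kg⁻³·m⁻¹⁰·s¹²·A³·cd².
The exponent of m is -10.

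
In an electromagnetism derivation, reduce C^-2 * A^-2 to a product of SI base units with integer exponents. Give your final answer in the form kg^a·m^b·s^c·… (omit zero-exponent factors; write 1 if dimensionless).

C = s·A.
So C⁻² = s⁻²·A⁻².
Combining: C⁻²·A⁻² = (s⁻²·A⁻²) · A⁻² = s⁻²·A⁻⁴.

s⁻²·A⁻⁴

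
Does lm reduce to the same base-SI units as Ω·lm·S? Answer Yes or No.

Left side:
  lm = cd·sr = cd (luminous flux; sr is dimensionless).
Right side:
  Ω = V/A (resistance = voltage per current),
      = kg·m²·s⁻³·A⁻².
  lm = cd·sr = cd (luminous flux; sr is dimensionless).
  S = 1/Ω (conductance is reciprocal resistance),
      = kg⁻¹·m⁻²·s³·A².
  Combining: Ω·lm·S = (kg·m²·s⁻³·A⁻²) · cd · (kg⁻¹·m⁻²·s³·A²) = cd.
Both reduce to cd.

Yes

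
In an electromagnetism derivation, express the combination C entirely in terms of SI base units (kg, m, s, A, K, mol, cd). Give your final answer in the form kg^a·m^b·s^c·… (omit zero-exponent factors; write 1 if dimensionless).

C = A·s = s·A (charge = current × time).

s·A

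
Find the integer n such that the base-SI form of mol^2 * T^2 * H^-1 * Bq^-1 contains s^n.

-1

T = kg·s⁻²·A⁻¹.
So T² = kg²·s⁻⁴·A⁻².
H = kg·m²·s⁻²·A⁻².
So H⁻¹ = kg⁻¹·m⁻²·s²·A².
Bq = s⁻¹.
So Bq⁻¹ = s.
Combining: mol²·T²·H⁻¹·Bq⁻¹ = mol² · (kg²·s⁻⁴·A⁻²) · (kg⁻¹·m⁻²·s²·A²) · s = kg·m⁻²·s⁻¹·mol².
The exponent of s is -1.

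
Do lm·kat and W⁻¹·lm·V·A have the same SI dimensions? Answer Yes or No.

No

Left side:
  lm = cd·sr = cd (luminous flux; sr is dimensionless).
  kat = mol/s = s⁻¹·mol (catalytic activity).
  Combining: lm·kat = cd · (s⁻¹·mol) = s⁻¹·mol·cd.
Right side:
  W = J/s (power = energy per time),
      = kg·m²·s⁻³.
  So W⁻¹ = kg⁻¹·m⁻²·s³.
  lm = cd·sr = cd (luminous flux; sr is dimensionless).
  V = W/A (potential = power per current),
      = kg·m²·s⁻³·A⁻¹.
  Combining: W⁻¹·lm·V·A = (kg⁻¹·m⁻²·s³) · cd · (kg·m²·s⁻³·A⁻¹) · A = cd.
Left is s⁻¹·mol·cd; right is cd — different.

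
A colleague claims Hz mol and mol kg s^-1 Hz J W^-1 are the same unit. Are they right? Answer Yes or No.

No

Left side:
  Hz = 1/s = s⁻¹ (frequency is cycles per second).
  Combining: Hz·mol = s⁻¹ · mol = s⁻¹·mol.
Right side:
  Hz = s⁻¹.
  J = kg·m²·s⁻².
  W = kg·m²·s⁻³.
  So W⁻¹ = kg⁻¹·m⁻²·s³.
  Combining: mol·kg·s⁻¹·Hz·J·W⁻¹ = mol · kg · s⁻¹ · s⁻¹ · (kg·m²·s⁻²) · (kg⁻¹·m⁻²·s³) = kg·s⁻¹·mol.
Left is s⁻¹·mol; right is kg·s⁻¹·mol — different.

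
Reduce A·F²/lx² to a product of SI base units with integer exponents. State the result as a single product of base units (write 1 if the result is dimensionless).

kg⁻²·s⁸·A⁵·cd⁻²

lx = lm/m² (illuminance = luminous flux per area),
    = m⁻²·cd.
So lx⁻² = m⁴·cd⁻².
F = C/V (capacitance = charge per voltage),
    = A·s/(kg·m²·s⁻³·A⁻¹) (substituting C and V),
    = kg⁻¹·m⁻²·s⁴·A².
So F² = kg⁻²·m⁻⁴·s⁸·A⁴.
Combining: lx⁻²·A·F² = (m⁴·cd⁻²) · A · (kg⁻²·m⁻⁴·s⁸·A⁴) = kg⁻²·s⁸·A⁵·cd⁻².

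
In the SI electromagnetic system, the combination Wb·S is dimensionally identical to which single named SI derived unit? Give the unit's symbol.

Wb = V·s (flux: a volt is a weber per second),
    = kg·m²·s⁻²·A⁻¹.
S = 1/Ω (conductance is reciprocal resistance),
    = kg⁻¹·m⁻²·s³·A².
Combining: Wb·S = (kg·m²·s⁻²·A⁻¹) · (kg⁻¹·m⁻²·s³·A²) = s·A.
s·A is the base-SI form of the coulomb.

C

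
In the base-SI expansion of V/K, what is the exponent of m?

V = W/A (potential = power per current),
    = kg·m²·s⁻³·A⁻¹.
Combining: V·K⁻¹ = (kg·m²·s⁻³·A⁻¹) · K⁻¹ = kg·m²·s⁻³·A⁻¹·K⁻¹.
The exponent of m is 2.

2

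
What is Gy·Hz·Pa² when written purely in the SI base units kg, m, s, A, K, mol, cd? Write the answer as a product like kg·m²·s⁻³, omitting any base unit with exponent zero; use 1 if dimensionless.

Gy = m²·s⁻².
Hz = s⁻¹.
Pa = kg·m⁻¹·s⁻².
So Pa² = kg²·m⁻²·s⁻⁴.
Combining: Gy·Hz·Pa² = (m²·s⁻²) · s⁻¹ · (kg²·m⁻²·s⁻⁴) = kg²·s⁻⁷.

kg²·s⁻⁷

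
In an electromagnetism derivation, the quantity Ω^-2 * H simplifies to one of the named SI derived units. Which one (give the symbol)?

Ω = kg·m²·s⁻³·A⁻².
So Ω⁻² = kg⁻²·m⁻⁴·s⁶·A⁴.
H = kg·m²·s⁻²·A⁻².
Combining: Ω⁻²·H = (kg⁻²·m⁻⁴·s⁶·A⁴) · (kg·m²·s⁻²·A⁻²) = kg⁻¹·m⁻²·s⁴·A².
kg⁻¹·m⁻²·s⁴·A² is the base-SI form of the farad.

F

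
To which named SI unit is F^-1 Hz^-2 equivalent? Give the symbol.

H

F = kg⁻¹·m⁻²·s⁴·A².
So F⁻¹ = kg·m²·s⁻⁴·A⁻².
Hz = s⁻¹.
So Hz⁻² = s².
Combining: F⁻¹·Hz⁻² = (kg·m²·s⁻⁴·A⁻²) · s² = kg·m²·s⁻²·A⁻².
kg·m²·s⁻²·A⁻² is the base-SI form of the henry.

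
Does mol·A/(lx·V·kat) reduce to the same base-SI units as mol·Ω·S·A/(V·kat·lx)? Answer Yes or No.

Yes

Left side:
  lx = lm/m² (illuminance = luminous flux per area),
      = m⁻²·cd.
  So lx⁻¹ = m²·cd⁻¹.
  V = W/A (potential = power per current),
      = kg·m²·s⁻³·A⁻¹.
  So V⁻¹ = kg⁻¹·m⁻²·s³·A.
  kat = mol/s = s⁻¹·mol (catalytic activity).
  So kat⁻¹ = s·mol⁻¹.
  Combining: lx⁻¹·V⁻¹·mol·A·kat⁻¹ = (m²·cd⁻¹) · (kg⁻¹·m⁻²·s³·A) · mol · A · (s·mol⁻¹) = kg⁻¹·s⁴·A²·cd⁻¹.
Right side:
  V = W/A (potential = power per current),
      = kg·m²·s⁻³·A⁻¹.
  So V⁻¹ = kg⁻¹·m⁻²·s³·A.
  Ω = V/A (resistance = voltage per current),
      = kg·m²·s⁻³·A⁻².
  kat = mol/s = s⁻¹·mol (catalytic activity).
  So kat⁻¹ = s·mol⁻¹.
  lx = lm/m² (illuminance = luminous flux per area),
      = m⁻²·cd.
  So lx⁻¹ = m²·cd⁻¹.
  S = 1/Ω (conductance is reciprocal resistance),
      = kg⁻¹·m⁻²·s³·A².
  Combining: V⁻¹·mol·Ω·kat⁻¹·lx⁻¹·S·A = (kg⁻¹·m⁻²·s³·A) · mol · (kg·m²·s⁻³·A⁻²) · (s·mol⁻¹) · (m²·cd⁻¹) · (kg⁻¹·m⁻²·s³·A²) · A = kg⁻¹·s⁴·A²·cd⁻¹.
Both reduce to kg⁻¹·s⁴·A²·cd⁻¹.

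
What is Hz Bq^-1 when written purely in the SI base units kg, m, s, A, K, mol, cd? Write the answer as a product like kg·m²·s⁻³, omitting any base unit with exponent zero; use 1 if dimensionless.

1

Hz = 1/s = s⁻¹ (frequency is cycles per second).
Bq = 1/s = s⁻¹ (activity is decays per second).
So Bq⁻¹ = s.
Combining: Hz·Bq⁻¹ = s⁻¹ · s = 1.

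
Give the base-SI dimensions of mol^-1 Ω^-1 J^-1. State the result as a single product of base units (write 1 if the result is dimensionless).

Ω = V/A (resistance = voltage per current),
    = kg·m²·s⁻³·A⁻².
So Ω⁻¹ = kg⁻¹·m⁻²·s³·A².
J = N·m (work = force × distance),
    = kg·m²·s⁻².
So J⁻¹ = kg⁻¹·m⁻²·s².
Combining: mol⁻¹·Ω⁻¹·J⁻¹ = mol⁻¹ · (kg⁻¹·m⁻²·s³·A²) · (kg⁻¹·m⁻²·s²) = kg⁻²·m⁻⁴·s⁵·A²·mol⁻¹.

kg⁻²·m⁻⁴·s⁵·A²·mol⁻¹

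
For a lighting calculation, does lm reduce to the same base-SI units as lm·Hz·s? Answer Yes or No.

Yes

Left side:
  lm = cd·sr = cd (luminous flux; sr is dimensionless).
Right side:
  lm = cd.
  Hz = s⁻¹.
  Combining: lm·Hz·s = cd · s⁻¹ · s = cd.
Both reduce to cd.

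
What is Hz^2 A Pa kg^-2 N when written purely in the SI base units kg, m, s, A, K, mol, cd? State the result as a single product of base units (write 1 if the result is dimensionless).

Hz = 1/s = s⁻¹ (frequency is cycles per second).
So Hz² = s⁻².
Pa = N/m² (pressure = force per area),
    = kg·m⁻¹·s⁻².
N = kg·m/s² = kg·m·s⁻² (force = mass × acceleration).
Combining: Hz²·A·Pa·kg⁻²·N = s⁻² · A · (kg·m⁻¹·s⁻²) · kg⁻² · (kg·m·s⁻²) = s⁻⁶·A.

s⁻⁶·A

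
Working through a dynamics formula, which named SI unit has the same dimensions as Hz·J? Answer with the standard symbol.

W

Hz = 1/s = s⁻¹ (frequency is cycles per second).
J = N·m (work = force × distance),
    = kg·m²·s⁻².
Combining: Hz·J = s⁻¹ · (kg·m²·s⁻²) = kg·m²·s⁻³.
kg·m²·s⁻³ is the base-SI form of the watt.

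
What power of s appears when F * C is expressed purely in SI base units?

5

F = C/V (capacitance = charge per voltage),
    = A·s/(kg·m²·s⁻³·A⁻¹) (substituting C and V),
    = kg⁻¹·m⁻²·s⁴·A².
C = A·s = s·A (charge = current × time).
Combining: F·C = (kg⁻¹·m⁻²·s⁴·A²) · (s·A) = kg⁻¹·m⁻²·s⁵·A³.
The exponent of s is 5.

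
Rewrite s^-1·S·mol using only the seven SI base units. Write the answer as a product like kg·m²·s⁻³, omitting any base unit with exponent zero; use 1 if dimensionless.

S = 1/Ω (conductance is reciprocal resistance),
    = kg⁻¹·m⁻²·s³·A².
Combining: s⁻¹·S·mol = s⁻¹ · (kg⁻¹·m⁻²·s³·A²) · mol = kg⁻¹·m⁻²·s²·A²·mol.

kg⁻¹·m⁻²·s²·A²·mol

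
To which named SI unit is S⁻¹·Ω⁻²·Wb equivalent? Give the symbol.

S = kg⁻¹·m⁻²·s³·A².
So S⁻¹ = kg·m²·s⁻³·A⁻².
Ω = kg·m²·s⁻³·A⁻².
So Ω⁻² = kg⁻²·m⁻⁴·s⁶·A⁴.
Wb = kg·m²·s⁻²·A⁻¹.
Combining: S⁻¹·Ω⁻²·Wb = (kg·m²·s⁻³·A⁻²) · (kg⁻²·m⁻⁴·s⁶·A⁴) · (kg·m²·s⁻²·A⁻¹) = s·A.
s·A is the base-SI form of the coulomb.

C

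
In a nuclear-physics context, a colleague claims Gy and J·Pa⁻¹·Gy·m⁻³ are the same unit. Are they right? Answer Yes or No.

Left side:
  Gy = J/kg (absorbed dose = energy per mass),
      = m²·s⁻².
Right side:
  J = N·m (work = force × distance),
      = kg·m²·s⁻².
  Pa = N/m² (pressure = force per area),
      = kg·m⁻¹·s⁻².
  So Pa⁻¹ = kg⁻¹·m·s².
  Gy = J/kg (absorbed dose = energy per mass),
      = m²·s⁻².
  Combining: J·Pa⁻¹·Gy·m⁻³ = (kg·m²·s⁻²) · (kg⁻¹·m·s²) · (m²·s⁻²) · m⁻³ = m²·s⁻².
Both reduce to m²·s⁻².

Yes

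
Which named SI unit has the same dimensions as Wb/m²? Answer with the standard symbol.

T

Wb = V·s (flux: a volt is a weber per second),
    = kg·m²·s⁻²·A⁻¹.
Combining: m⁻²·Wb = m⁻² · (kg·m²·s⁻²·A⁻¹) = kg·s⁻²·A⁻¹.
kg·s⁻²·A⁻¹ is the base-SI form of the tesla.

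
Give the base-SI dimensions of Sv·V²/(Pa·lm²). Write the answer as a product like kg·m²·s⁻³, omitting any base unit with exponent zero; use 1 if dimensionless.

kg·m⁷·s⁻⁶·A⁻²·cd⁻²

Pa = N/m² (pressure = force per area),
    = kg·m⁻¹·s⁻².
So Pa⁻¹ = kg⁻¹·m·s².
lm = cd·sr = cd (luminous flux; sr is dimensionless).
So lm⁻² = cd⁻².
Sv = J/kg (equivalent dose = energy per mass),
    = m²·s⁻².
V = W/A (potential = power per current),
    = kg·m²·s⁻³·A⁻¹.
So V² = kg²·m⁴·s⁻⁶·A⁻².
Combining: Pa⁻¹·lm⁻²·Sv·V² = (kg⁻¹·m·s²) · cd⁻² · (m²·s⁻²) · (kg²·m⁴·s⁻⁶·A⁻²) = kg·m⁷·s⁻⁶·A⁻²·cd⁻².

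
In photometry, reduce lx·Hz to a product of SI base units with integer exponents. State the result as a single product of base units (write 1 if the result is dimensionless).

m⁻²·s⁻¹·cd

lx = m⁻²·cd.
Hz = s⁻¹.
Combining: lx·Hz = (m⁻²·cd) · s⁻¹ = m⁻²·s⁻¹·cd.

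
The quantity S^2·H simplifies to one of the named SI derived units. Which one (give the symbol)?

F

S = kg⁻¹·m⁻²·s³·A².
So S² = kg⁻²·m⁻⁴·s⁶·A⁴.
H = kg·m²·s⁻²·A⁻².
Combining: S²·H = (kg⁻²·m⁻⁴·s⁶·A⁴) · (kg·m²·s⁻²·A⁻²) = kg⁻¹·m⁻²·s⁴·A².
kg⁻¹·m⁻²·s⁴·A² is the base-SI form of the farad.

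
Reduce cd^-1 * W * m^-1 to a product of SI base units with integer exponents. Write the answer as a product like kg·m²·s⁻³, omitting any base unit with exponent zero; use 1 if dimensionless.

kg·m·s⁻³·cd⁻¹

W = J/s (power = energy per time),
    = kg·m²·s⁻³.
Combining: cd⁻¹·W·m⁻¹ = cd⁻¹ · (kg·m²·s⁻³) · m⁻¹ = kg·m·s⁻³·cd⁻¹.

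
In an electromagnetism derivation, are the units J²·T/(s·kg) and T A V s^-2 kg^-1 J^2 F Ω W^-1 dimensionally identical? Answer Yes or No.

Yes

Left side:
  J = kg·m²·s⁻².
  So J² = kg²·m⁴·s⁻⁴.
  T = kg·s⁻²·A⁻¹.
  Combining: s⁻¹·kg⁻¹·J²·T = s⁻¹ · kg⁻¹ · (kg²·m⁴·s⁻⁴) · (kg·s⁻²·A⁻¹) = kg²·m⁴·s⁻⁷·A⁻¹.
Right side:
  T = Wb/m² (flux density = flux per area),
      = kg·s⁻²·A⁻¹.
  V = W/A (potential = power per current),
      = kg·m²·s⁻³·A⁻¹.
  J = N·m (work = force × distance),
      = kg·m²·s⁻².
  So J² = kg²·m⁴·s⁻⁴.
  F = C/V (capacitance = charge per voltage),
      = A·s/(kg·m²·s⁻³·A⁻¹) (substituting C and V),
      = kg⁻¹·m⁻²·s⁴·A².
  Ω = V/A (resistance = voltage per current),
      = kg·m²·s⁻³·A⁻².
  W = J/s (power = energy per time),
      = kg·m²·s⁻³.
  So W⁻¹ = kg⁻¹·m⁻²·s³.
  Combining: T·A·V·s⁻²·kg⁻¹·J²·F·Ω·W⁻¹ = (kg·s⁻²·A⁻¹) · A · (kg·m²·s⁻³·A⁻¹) · s⁻² · kg⁻¹ · (kg²·m⁴·s⁻⁴) · (kg⁻¹·m⁻²·s⁴·A²) · (kg·m²·s⁻³·A⁻²) · (kg⁻¹·m⁻²·s³) = kg²·m⁴·s⁻⁷·A⁻¹.
Both reduce to kg²·m⁴·s⁻⁷·A⁻¹.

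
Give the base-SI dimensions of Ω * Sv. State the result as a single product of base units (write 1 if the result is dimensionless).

kg·m⁴·s⁻⁵·A⁻²

Ω = V/A (resistance = voltage per current),
    = kg·m²·s⁻³·A⁻².
Sv = J/kg (equivalent dose = energy per mass),
    = m²·s⁻².
Combining: Ω·Sv = (kg·m²·s⁻³·A⁻²) · (m²·s⁻²) = kg·m⁴·s⁻⁵·A⁻².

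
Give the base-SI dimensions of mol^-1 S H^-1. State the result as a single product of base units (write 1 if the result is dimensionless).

kg⁻²·m⁻⁴·s⁵·A⁴·mol⁻¹

S = 1/Ω (conductance is reciprocal resistance),
    = kg⁻¹·m⁻²·s³·A².
H = Wb/A (inductance = flux per current),
    = kg·m²·s⁻²·A⁻².
So H⁻¹ = kg⁻¹·m⁻²·s²·A².
Combining: mol⁻¹·S·H⁻¹ = mol⁻¹ · (kg⁻¹·m⁻²·s³·A²) · (kg⁻¹·m⁻²·s²·A²) = kg⁻²·m⁻⁴·s⁵·A⁴·mol⁻¹.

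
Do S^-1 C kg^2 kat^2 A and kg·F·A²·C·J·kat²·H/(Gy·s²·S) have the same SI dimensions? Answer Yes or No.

No

Left side:
  S = 1/Ω (conductance is reciprocal resistance),
      = kg⁻¹·m⁻²·s³·A².
  So S⁻¹ = kg·m²·s⁻³·A⁻².
  C = A·s = s·A (charge = current × time).
  kat = mol/s = s⁻¹·mol (catalytic activity).
  So kat² = s⁻²·mol².
  Combining: S⁻¹·C·kg²·kat²·A = (kg·m²·s⁻³·A⁻²) · (s·A) · kg² · (s⁻²·mol²) · A = kg³·m²·s⁻⁴·mol².
Right side:
  Gy = m²·s⁻².
  So Gy⁻¹ = m⁻²·s².
  S = kg⁻¹·m⁻²·s³·A².
  So S⁻¹ = kg·m²·s⁻³·A⁻².
  F = kg⁻¹·m⁻²·s⁴·A².
  C = s·A.
  J = kg·m²·s⁻².
  kat = s⁻¹·mol.
  So kat² = s⁻²·mol².
  H = kg·m²·s⁻²·A⁻².
  Combining: kg·Gy⁻¹·s⁻²·S⁻¹·F·A²·C·J·kat²·H = kg · (m⁻²·s²) · s⁻² · (kg·m²·s⁻³·A⁻²) · (kg⁻¹·m⁻²·s⁴·A²) · A² · (s·A) · (kg·m²·s⁻²) · (s⁻²·mol²) · (kg·m²·s⁻²·A⁻²) = kg³·m²·s⁻⁴·A·mol².
Left is kg³·m²·s⁻⁴·mol²; right is kg³·m²·s⁻⁴·A·mol² — different.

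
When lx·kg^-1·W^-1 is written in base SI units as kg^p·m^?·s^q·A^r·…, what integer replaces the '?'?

-4

lx = lm/m² (illuminance = luminous flux per area),
    = m⁻²·cd.
W = J/s (power = energy per time),
    = kg·m²·s⁻³.
So W⁻¹ = kg⁻¹·m⁻²·s³.
Combining: lx·kg⁻¹·W⁻¹ = (m⁻²·cd) · kg⁻¹ · (kg⁻¹·m⁻²·s³) = kg⁻²·m⁻⁴·s³·cd.
The exponent of m is -4.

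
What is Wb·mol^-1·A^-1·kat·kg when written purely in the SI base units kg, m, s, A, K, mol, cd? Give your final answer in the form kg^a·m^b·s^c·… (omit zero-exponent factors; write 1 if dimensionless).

Wb = kg·m²·s⁻²·A⁻¹.
kat = s⁻¹·mol.
Combining: Wb·mol⁻¹·A⁻¹·kat·kg = (kg·m²·s⁻²·A⁻¹) · mol⁻¹ · A⁻¹ · (s⁻¹·mol) · kg = kg²·m²·s⁻³·A⁻².

kg²·m²·s⁻³·A⁻²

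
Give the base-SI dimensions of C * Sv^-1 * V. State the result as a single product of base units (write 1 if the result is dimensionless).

kg

C = A·s = s·A (charge = current × time).
Sv = J/kg (equivalent dose = energy per mass),
    = m²·s⁻².
So Sv⁻¹ = m⁻²·s².
V = W/A (potential = power per current),
    = kg·m²·s⁻³·A⁻¹.
Combining: C·Sv⁻¹·V = (s·A) · (m⁻²·s²) · (kg·m²·s⁻³·A⁻¹) = kg.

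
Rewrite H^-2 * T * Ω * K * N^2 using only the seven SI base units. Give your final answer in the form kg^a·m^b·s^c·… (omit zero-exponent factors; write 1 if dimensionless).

kg²·s⁻⁵·A·K

H = Wb/A (inductance = flux per current),
    = kg·m²·s⁻²·A⁻².
So H⁻² = kg⁻²·m⁻⁴·s⁴·A⁴.
T = Wb/m² (flux density = flux per area),
    = kg·s⁻²·A⁻¹.
Ω = V/A (resistance = voltage per current),
    = kg·m²·s⁻³·A⁻².
N = kg·m/s² = kg·m·s⁻² (force = mass × acceleration).
So N² = kg²·m²·s⁻⁴.
Combining: H⁻²·T·Ω·K·N² = (kg⁻²·m⁻⁴·s⁴·A⁴) · (kg·s⁻²·A⁻¹) · (kg·m²·s⁻³·A⁻²) · K · (kg²·m²·s⁻⁴) = kg²·s⁻⁵·A·K.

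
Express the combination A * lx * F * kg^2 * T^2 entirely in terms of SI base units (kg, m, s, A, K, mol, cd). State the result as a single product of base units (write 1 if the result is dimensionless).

lx = lm/m² (illuminance = luminous flux per area),
    = m⁻²·cd.
F = C/V (capacitance = charge per voltage),
    = A·s/(kg·m²·s⁻³·A⁻¹) (substituting C and V),
    = kg⁻¹·m⁻²·s⁴·A².
T = Wb/m² (flux density = flux per area),
    = kg·s⁻²·A⁻¹.
So T² = kg²·s⁻⁴·A⁻².
Combining: A·lx·F·kg²·T² = A · (m⁻²·cd) · (kg⁻¹·m⁻²·s⁴·A²) · kg² · (kg²·s⁻⁴·A⁻²) = kg³·m⁻⁴·A·cd.

kg³·m⁻⁴·A·cd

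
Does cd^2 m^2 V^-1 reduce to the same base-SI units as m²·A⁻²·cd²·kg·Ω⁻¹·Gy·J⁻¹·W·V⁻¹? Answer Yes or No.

Left side:
  V = kg·m²·s⁻³·A⁻¹.
  So V⁻¹ = kg⁻¹·m⁻²·s³·A.
  Combining: cd²·m²·V⁻¹ = cd² · m² · (kg⁻¹·m⁻²·s³·A) = kg⁻¹·s³·A·cd².
Right side:
  Ω = V/A (resistance = voltage per current),
      = kg·m²·s⁻³·A⁻².
  So Ω⁻¹ = kg⁻¹·m⁻²·s³·A².
  Gy = J/kg (absorbed dose = energy per mass),
      = m²·s⁻².
  J = N·m (work = force × distance),
      = kg·m²·s⁻².
  So J⁻¹ = kg⁻¹·m⁻²·s².
  W = J/s (power = energy per time),
      = kg·m²·s⁻³.
  V = W/A (potential = power per current),
      = kg·m²·s⁻³·A⁻¹.
  So V⁻¹ = kg⁻¹·m⁻²·s³·A.
  Combining: m²·A⁻²·cd²·kg·Ω⁻¹·Gy·J⁻¹·W·V⁻¹ = m² · A⁻² · cd² · kg · (kg⁻¹·m⁻²·s³·A²) · (m²·s⁻²) · (kg⁻¹·m⁻²·s²) · (kg·m²·s⁻³) · (kg⁻¹·m⁻²·s³·A) = kg⁻¹·s³·A·cd².
Both reduce to kg⁻¹·s³·A·cd².

Yes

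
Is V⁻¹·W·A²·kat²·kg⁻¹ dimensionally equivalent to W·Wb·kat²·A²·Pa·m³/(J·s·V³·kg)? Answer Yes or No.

No

Left side:
  V = kg·m²·s⁻³·A⁻¹.
  So V⁻¹ = kg⁻¹·m⁻²·s³·A.
  W = kg·m²·s⁻³.
  kat = s⁻¹·mol.
  So kat² = s⁻²·mol².
  Combining: V⁻¹·W·A²·kat²·kg⁻¹ = (kg⁻¹·m⁻²·s³·A) · (kg·m²·s⁻³) · A² · (s⁻²·mol²) · kg⁻¹ = kg⁻¹·s⁻²·A³·mol².
Right side:
  W = kg·m²·s⁻³.
  Wb = kg·m²·s⁻²·A⁻¹.
  J = kg·m²·s⁻².
  So J⁻¹ = kg⁻¹·m⁻²·s².
  kat = s⁻¹·mol.
  So kat² = s⁻²·mol².
  Pa = kg·m⁻¹·s⁻².
  V = kg·m²·s⁻³·A⁻¹.
  So V⁻³ = kg⁻³·m⁻⁶·s⁹·A³.
  Combining: W·Wb·J⁻¹·kat²·A²·s⁻¹·Pa·V⁻³·kg⁻¹·m³ = (kg·m²·s⁻³) · (kg·m²·s⁻²·A⁻¹) · (kg⁻¹·m⁻²·s²) · (s⁻²·mol²) · A² · s⁻¹ · (kg·m⁻¹·s⁻²) · (kg⁻³·m⁻⁶·s⁹·A³) · kg⁻¹ · m³ = kg⁻²·m⁻²·s·A⁴·mol².
Left is kg⁻¹·s⁻²·A³·mol²; right is kg⁻²·m⁻²·s·A⁴·mol² — different.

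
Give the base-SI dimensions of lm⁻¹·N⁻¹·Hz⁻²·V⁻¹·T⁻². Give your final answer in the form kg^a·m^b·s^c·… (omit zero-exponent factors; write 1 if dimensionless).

lm = cd·sr = cd (luminous flux; sr is dimensionless).
So lm⁻¹ = cd⁻¹.
N = kg·m/s² = kg·m·s⁻² (force = mass × acceleration).
So N⁻¹ = kg⁻¹·m⁻¹·s².
Hz = 1/s = s⁻¹ (frequency is cycles per second).
So Hz⁻² = s².
V = W/A (potential = power per current),
    = kg·m²·s⁻³·A⁻¹.
So V⁻¹ = kg⁻¹·m⁻²·s³·A.
T = Wb/m² (flux density = flux per area),
    = kg·s⁻²·A⁻¹.
So T⁻² = kg⁻²·s⁴·A².
Combining: lm⁻¹·N⁻¹·Hz⁻²·V⁻¹·T⁻² = cd⁻¹ · (kg⁻¹·m⁻¹·s²) · s² · (kg⁻¹·m⁻²·s³·A) · (kg⁻²·s⁴·A²) = kg⁻⁴·m⁻³·s¹¹·A³·cd⁻¹.

kg⁻⁴·m⁻³·s¹¹·A³·cd⁻¹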